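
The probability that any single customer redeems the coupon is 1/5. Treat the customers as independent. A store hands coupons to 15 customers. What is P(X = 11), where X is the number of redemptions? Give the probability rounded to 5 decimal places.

0.00001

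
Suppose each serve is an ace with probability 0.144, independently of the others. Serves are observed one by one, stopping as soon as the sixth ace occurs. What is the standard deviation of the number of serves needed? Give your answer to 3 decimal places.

Y = total serves until the sixth success; negative binomial with r=6, p=0.144.
SD(Y) = √[r(1−p)/p²] = √(247.68519) = 15.73802

15.738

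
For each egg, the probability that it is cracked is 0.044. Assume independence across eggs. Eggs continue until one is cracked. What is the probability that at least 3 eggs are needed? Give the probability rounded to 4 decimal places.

0.9139

Y = number of eggs to the first success; geometric, p = 0.044.
P(Y > 2) = P(first 2 all fail) = (1−p)^2 = 0.913936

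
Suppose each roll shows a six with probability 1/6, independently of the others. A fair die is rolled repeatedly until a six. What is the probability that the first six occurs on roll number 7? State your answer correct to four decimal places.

Geometric (trials to first success), p = 0.166667.
P(Y = 7) = (1−p)^6 · p = 0.3349 · 0.166667 = 0.055816

0.0558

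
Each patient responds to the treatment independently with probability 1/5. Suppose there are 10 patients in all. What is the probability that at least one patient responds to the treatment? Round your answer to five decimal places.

0.89263

P(at least one) = 1 − P(none) = 1 − (1 − 0.20)^10
= 1 − 0.1073742 = 0.8926258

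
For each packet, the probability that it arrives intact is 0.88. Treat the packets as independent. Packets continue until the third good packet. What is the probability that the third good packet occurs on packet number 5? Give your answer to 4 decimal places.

Y = trial on which the third success occurs; negative binomial, r=3, p=0.88.
P(Y=5) = C(4,2) · p^3 · (1−p)^2
= 6 · 0.68147 · 0.0144 = 0.058879

0.0589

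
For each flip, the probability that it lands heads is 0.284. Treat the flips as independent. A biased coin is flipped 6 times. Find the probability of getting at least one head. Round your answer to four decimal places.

0.8653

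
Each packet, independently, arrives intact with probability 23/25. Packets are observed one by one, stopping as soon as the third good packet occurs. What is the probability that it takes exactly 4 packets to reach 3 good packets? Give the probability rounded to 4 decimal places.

Y = trial on which the third success occurs; negative binomial, r=3, p=0.92.
P(Y=4) = C(3,2) · p^3 · (1−p)^1
= 3 · 0.77869 · 0.08 = 0.186885

0.1869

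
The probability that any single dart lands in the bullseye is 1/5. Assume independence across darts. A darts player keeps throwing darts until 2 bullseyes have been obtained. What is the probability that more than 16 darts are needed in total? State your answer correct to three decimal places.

Needing more than 16 darts ⇔ fewer than 2 successes in the first 16. With X ~ Binomial(16, 0.20), P(Y > 16) = P(X ≤ 1).
  k=0: C(16,0)·0.20^0·0.80^16 = 0.02815
  k=1: C(16,1)·0.20^1·0.80^15 = 0.11259
P(X ≤ 1) = 0.14074

0.141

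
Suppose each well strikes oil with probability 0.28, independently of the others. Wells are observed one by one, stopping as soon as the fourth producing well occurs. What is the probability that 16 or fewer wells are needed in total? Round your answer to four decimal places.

0.6959

Finishing within 16 wells ⇔ at least 4 successes in the first 16. With X ~ Binomial(16, 0.28), P(Y ≤ 16) = 1 − P(X ≤ 3).
  k=0: C(16,0)·0.28^0·0.72^16 = 0.005216
  k=1: C(16,1)·0.28^1·0.72^15 = 0.032454
  k=2: C(16,2)·0.28^2·0.72^14 = 0.094657
  k=3: C(16,3)·0.28^3·0.72^13 = 0.171785
1 − 0.304111 = 0.695889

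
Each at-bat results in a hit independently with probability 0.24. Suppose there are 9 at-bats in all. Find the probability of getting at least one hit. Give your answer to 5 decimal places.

0.91541

P(at least one) = 1 − P(none) = 1 − (1 − 0.24)^9
= 1 − 0.0845906 = 0.9154094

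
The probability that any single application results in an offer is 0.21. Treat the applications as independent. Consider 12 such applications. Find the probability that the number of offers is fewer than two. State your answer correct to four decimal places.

0.2476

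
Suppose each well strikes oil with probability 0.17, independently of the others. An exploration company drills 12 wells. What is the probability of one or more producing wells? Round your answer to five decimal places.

P(at least one) = 1 − P(none) = 1 − (1 − 0.17)^12
= 1 − 0.1068900 = 0.8931100

0.89311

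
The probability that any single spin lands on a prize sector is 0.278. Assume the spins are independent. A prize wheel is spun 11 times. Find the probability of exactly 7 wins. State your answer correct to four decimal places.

0.0115

X ~ Binomial(n=11, p=0.278).
P(X=7) = C(11,7) · p^7 · (1−p)^4
= 330 · 0.00012833 · 0.27174 = 0.011507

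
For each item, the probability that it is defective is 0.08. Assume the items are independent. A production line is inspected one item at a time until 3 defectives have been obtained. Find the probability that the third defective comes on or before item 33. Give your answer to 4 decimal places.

0.4982

Finishing within 33 items ⇔ at least 3 successes in the first 33. With X ~ Binomial(33, 0.08), P(Y ≤ 33) = 1 − P(X ≤ 2).
  k=0: C(33,0)·0.08^0·0.92^33 = 0.063826
  k=1: C(33,1)·0.08^1·0.92^32 = 0.183153
  k=2: C(33,2)·0.08^2·0.92^31 = 0.254822
1 − 0.501801 = 0.498199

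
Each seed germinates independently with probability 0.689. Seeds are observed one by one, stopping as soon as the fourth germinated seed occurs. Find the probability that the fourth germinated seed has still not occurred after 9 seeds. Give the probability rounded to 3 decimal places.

0.030

Needing more than 9 seeds ⇔ fewer than 4 successes in the first 9. With X ~ Binomial(9, 0.689), P(Y > 9) = P(X ≤ 3).
  k=0: C(9,0)·0.689^0·0.311^9 = 0.00003
  k=1: C(9,1)·0.689^1·0.311^8 = 0.00054
  k=2: C(9,2)·0.689^2·0.311^7 = 0.00481
  k=3: C(9,3)·0.689^3·0.311^6 = 0.02486
P(X ≤ 3) = 0.03024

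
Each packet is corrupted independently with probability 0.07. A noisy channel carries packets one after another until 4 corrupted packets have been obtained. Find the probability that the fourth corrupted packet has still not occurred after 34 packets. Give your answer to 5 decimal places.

Needing more than 34 packets ⇔ fewer than 4 successes in the first 34. With X ~ Binomial(34, 0.07), P(Y > 34) = P(X ≤ 3).
  k=0: C(34,0)·0.07^0·0.93^34 = 0.0848048
  k=1: C(34,1)·0.07^1·0.93^33 = 0.2170272
  k=2: C(34,2)·0.07^2·0.93^32 = 0.2695338
  k=3: C(34,3)·0.07^3·0.93^31 = 0.2163999
P(X ≤ 3) = 0.7877658

0.78777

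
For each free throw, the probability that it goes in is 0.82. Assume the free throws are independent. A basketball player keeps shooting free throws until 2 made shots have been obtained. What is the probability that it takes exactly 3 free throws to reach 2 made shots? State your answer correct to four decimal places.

0.2421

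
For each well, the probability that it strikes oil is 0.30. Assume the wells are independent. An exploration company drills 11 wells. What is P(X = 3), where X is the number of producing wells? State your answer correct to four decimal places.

0.2568

X ~ Binomial(n=11, p=0.30).
P(X=3) = C(11,3) · p^3 · (1−p)^8
= 165 · 0.027 · 0.057648 = 0.256822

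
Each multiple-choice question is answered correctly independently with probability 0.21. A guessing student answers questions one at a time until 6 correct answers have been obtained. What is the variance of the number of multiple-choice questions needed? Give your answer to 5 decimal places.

Y = total multiple-choice questions until the sixth success; negative binomial with r=6, p=0.21.
Var(Y) = r(1−p)/p² = 6·0.79 / 0.21² = 107.4829932

107.48299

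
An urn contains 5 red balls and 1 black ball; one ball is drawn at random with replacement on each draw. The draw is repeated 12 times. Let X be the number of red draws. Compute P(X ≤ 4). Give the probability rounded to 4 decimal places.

0.0002

X ~ Binomial(12, 0.833333); P(X ≤ 4) = Σ C(12,k) p^k (1−p)^(12−k) over k:
  k=0: C(12,0)·0.833333^0·0.166667^12 = 0.000000
  k=1: C(12,1)·0.833333^1·0.166667^11 = 0.000000
  k=2: C(12,2)·0.833333^2·0.166667^10 = 0.000001
  k=3: C(12,3)·0.833333^3·0.166667^9 = 0.000013
  k=4: C(12,4)·0.833333^4·0.166667^8 = 0.000142
Total = 0.000156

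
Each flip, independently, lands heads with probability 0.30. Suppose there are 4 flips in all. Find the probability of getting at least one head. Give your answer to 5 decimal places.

P(at least one) = 1 − P(none) = 1 − (1 − 0.30)^4
= 1 − 0.2401000 = 0.7599000

0.75990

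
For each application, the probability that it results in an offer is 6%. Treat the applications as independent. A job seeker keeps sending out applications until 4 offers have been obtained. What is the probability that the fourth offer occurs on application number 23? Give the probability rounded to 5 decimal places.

0.00616

Y = trial on which the fourth success occurs; negative binomial, r=4, p=0.06.
P(Y=23) = C(22,3) · p^4 · (1−p)^19
= 1540 · 1.296e-05 · 0.30862 = 0.0061596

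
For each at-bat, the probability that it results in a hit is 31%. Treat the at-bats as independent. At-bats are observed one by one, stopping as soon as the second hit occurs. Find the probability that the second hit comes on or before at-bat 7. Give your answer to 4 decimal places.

0.6914

Finishing within 7 at-bats ⇔ at least 2 successes in the first 7. With X ~ Binomial(7, 0.31), P(Y ≤ 7) = 1 − P(X ≤ 1).
  k=0: C(7,0)·0.31^0·0.69^7 = 0.074464
  k=1: C(7,1)·0.31^1·0.69^6 = 0.234182
1 − 0.308646 = 0.691354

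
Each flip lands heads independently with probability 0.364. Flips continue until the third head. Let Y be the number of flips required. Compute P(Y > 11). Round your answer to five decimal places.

0.17432

Needing more than 11 flips ⇔ fewer than 3 successes in the first 11. With X ~ Binomial(11, 0.364), P(Y > 11) = P(X ≤ 2).
  k=0: C(11,0)·0.364^0·0.636^11 = 0.0068870
  k=1: C(11,1)·0.364^1·0.636^10 = 0.0433576
  k=2: C(11,2)·0.364^2·0.636^9 = 0.1240736
P(X ≤ 2) = 0.1743182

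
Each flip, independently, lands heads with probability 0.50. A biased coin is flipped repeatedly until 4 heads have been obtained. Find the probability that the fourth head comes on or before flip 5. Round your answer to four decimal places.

Finishing within 5 flips ⇔ at least 4 successes in the first 5. With X ~ Binomial(5, 0.50), P(Y ≤ 5) = 1 − P(X ≤ 3).
  k=0: C(5,0)·0.50^0·0.50^5 = 0.031250
  k=1: C(5,1)·0.50^1·0.50^4 = 0.156250
  k=2: C(5,2)·0.50^2·0.50^3 = 0.312500
  k=3: C(5,3)·0.50^3·0.50^2 = 0.312500
1 − 0.812500 = 0.187500

0.1875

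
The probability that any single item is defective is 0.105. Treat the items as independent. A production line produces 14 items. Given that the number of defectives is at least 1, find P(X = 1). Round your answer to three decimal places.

0.441

X ~ Binomial(14, 0.105). Want P(X=1 | X≥1) = P(X=1) / P(X≥1).
P(X=1) = C(14,1)·0.105^1·0.895^13 = 0.34755
P(X≥1) = 1 − 0.21160 = 0.78840
Ratio = 0.34755 / 0.78840 = 0.44083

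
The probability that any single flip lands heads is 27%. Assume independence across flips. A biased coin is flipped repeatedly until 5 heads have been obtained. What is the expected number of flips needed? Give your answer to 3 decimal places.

Y = total flips until the fifth success; negative binomial with r=5, p=0.27.
E[Y] = r / p = 5 / 0.27 = 18.51852

18.519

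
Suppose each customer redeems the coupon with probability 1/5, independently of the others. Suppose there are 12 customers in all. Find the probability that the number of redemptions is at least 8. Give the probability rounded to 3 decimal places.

X ~ Binomial(12, 0.20); P(X ≥ 8) = Σ C(12,k) p^k (1−p)^(12−k) over k:
  k=8: C(12,8)·0.20^8·0.80^4 = 0.00052
  k=9: C(12,9)·0.20^9·0.80^3 = 0.00006
  k=10: C(12,10)·0.20^10·0.80^2 = 0.00000
  k=11: C(12,11)·0.20^11·0.80^1 = 0.00000
  k=12: C(12,12)·0.20^12·0.80^0 = 0.00000
Total = 0.00058

0.001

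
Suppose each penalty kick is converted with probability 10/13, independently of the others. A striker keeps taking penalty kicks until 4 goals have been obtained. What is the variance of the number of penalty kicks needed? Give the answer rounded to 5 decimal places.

1.56000

Y = total penalty kicks until the fourth success; negative binomial with r=4, p=0.769231.
Var(Y) = r(1−p)/p² = 4·0.230769 / 0.769231² = 1.5600000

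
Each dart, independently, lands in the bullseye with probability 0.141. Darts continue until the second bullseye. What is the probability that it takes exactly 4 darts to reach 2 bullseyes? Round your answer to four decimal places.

Y = trial on which the second success occurs; negative binomial, r=2, p=0.141.
P(Y=4) = C(3,1) · p^2 · (1−p)^2
= 3 · 0.019881 · 0.73788 = 0.044009

0.0440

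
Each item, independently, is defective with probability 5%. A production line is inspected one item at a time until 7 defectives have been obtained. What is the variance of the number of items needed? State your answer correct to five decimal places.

2660.00000

Y = total items until the seventh success; negative binomial with r=7, p=0.05.
Var(Y) = r(1−p)/p² = 7·0.95 / 0.05² = 2660.0000000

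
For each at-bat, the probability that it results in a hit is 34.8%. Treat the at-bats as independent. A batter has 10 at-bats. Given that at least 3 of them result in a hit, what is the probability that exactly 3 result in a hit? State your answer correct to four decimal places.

0.3451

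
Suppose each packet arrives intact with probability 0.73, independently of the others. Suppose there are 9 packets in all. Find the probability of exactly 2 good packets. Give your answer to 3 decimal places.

0.002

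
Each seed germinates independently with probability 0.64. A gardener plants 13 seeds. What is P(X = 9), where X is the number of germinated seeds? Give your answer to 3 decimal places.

X ~ Binomial(n=13, p=0.64).
P(X=9) = C(13,9) · p^9 · (1−p)^4
= 715 · 0.018014 · 0.016796 = 0.21634

0.216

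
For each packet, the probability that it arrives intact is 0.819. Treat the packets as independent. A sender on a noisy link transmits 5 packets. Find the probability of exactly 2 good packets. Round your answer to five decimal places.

X ~ Binomial(n=5, p=0.819).
P(X=2) = C(5,2) · p^2 · (1−p)^3
= 10 · 0.67076 · 0.0059297 = 0.0397744

0.03977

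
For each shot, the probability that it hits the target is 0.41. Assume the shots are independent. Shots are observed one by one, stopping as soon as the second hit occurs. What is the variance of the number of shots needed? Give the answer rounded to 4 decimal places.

Y = total shots until the second success; negative binomial with r=2, p=0.41.
Var(Y) = r(1−p)/p² = 2·0.59 / 0.41² = 7.019631

7.0196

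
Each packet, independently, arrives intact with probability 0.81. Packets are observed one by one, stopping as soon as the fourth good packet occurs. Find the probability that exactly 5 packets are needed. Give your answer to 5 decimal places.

0.32716

Y = trial on which the fourth success occurs; negative binomial, r=4, p=0.81.
P(Y=5) = C(4,3) · p^4 · (1−p)^1
= 4 · 0.43047 · 0.19 = 0.3271551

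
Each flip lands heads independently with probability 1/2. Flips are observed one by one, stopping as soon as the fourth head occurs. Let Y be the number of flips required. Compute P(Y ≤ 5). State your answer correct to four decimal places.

0.1875

Finishing within 5 flips ⇔ at least 4 successes in the first 5. With X ~ Binomial(5, 0.50), P(Y ≤ 5) = 1 − P(X ≤ 3).
  k=0: C(5,0)·0.50^0·0.50^5 = 0.031250
  k=1: C(5,1)·0.50^1·0.50^4 = 0.156250
  k=2: C(5,2)·0.50^2·0.50^3 = 0.312500
  k=3: C(5,3)·0.50^3·0.50^2 = 0.312500
1 − 0.812500 = 0.187500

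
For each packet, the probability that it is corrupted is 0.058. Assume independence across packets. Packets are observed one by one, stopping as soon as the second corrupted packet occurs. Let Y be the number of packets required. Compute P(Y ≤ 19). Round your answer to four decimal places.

Finishing within 19 packets ⇔ at least 2 successes in the first 19. With X ~ Binomial(19, 0.058), P(Y ≤ 19) = 1 − P(X ≤ 1).
  k=0: C(19,0)·0.058^0·0.942^19 = 0.321342
  k=1: C(19,1)·0.058^1·0.942^18 = 0.375922
1 − 0.697264 = 0.302736

0.3027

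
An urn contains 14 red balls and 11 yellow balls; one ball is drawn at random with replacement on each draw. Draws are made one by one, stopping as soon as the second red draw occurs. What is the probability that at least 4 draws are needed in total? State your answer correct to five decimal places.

Needing more than 3 draws ⇔ fewer than 2 successes in the first 3. With X ~ Binomial(3, 0.56), P(Y > 3) = P(X ≤ 1).
  k=0: C(3,0)·0.56^0·0.44^3 = 0.0851840
  k=1: C(3,1)·0.56^1·0.44^2 = 0.3252480
P(X ≤ 1) = 0.4104320

0.41043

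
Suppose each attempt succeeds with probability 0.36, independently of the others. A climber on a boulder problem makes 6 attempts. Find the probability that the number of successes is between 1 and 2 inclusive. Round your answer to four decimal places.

X ~ Binomial(6, 0.36); P(1 ≤ X ≤ 2) = Σ C(6,k) p^k (1−p)^(6−k) over k:
  k=1: C(6,1)·0.36^1·0.64^5 = 0.231928
  k=2: C(6,2)·0.36^2·0.64^4 = 0.326149
Total = 0.558077

0.5581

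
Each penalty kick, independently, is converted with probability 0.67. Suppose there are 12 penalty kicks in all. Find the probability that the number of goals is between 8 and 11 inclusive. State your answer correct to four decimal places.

X ~ Binomial(12, 0.67); P(8 ≤ X ≤ 11) = Σ C(12,k) p^k (1−p)^(12−k) over k:
  k=8: C(12,8)·0.67^8·0.33^4 = 0.238374
  k=9: C(12,9)·0.67^9·0.33^3 = 0.215099
  k=10: C(12,10)·0.67^10·0.33^2 = 0.131015
  k=11: C(12,11)·0.67^11·0.33^1 = 0.048364
Total = 0.632851

0.6329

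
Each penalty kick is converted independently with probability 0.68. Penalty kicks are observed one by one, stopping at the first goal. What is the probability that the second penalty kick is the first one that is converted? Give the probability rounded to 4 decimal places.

Geometric (trials to first success), p = 0.68.
P(Y = 2) = (1−p)^1 · p = 0.32 · 0.68 = 0.217600

0.2176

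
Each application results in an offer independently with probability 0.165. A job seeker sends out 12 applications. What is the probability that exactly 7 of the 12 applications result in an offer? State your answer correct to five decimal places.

0.00107

X ~ Binomial(n=12, p=0.165).
P(X=7) = C(12,7) · p^7 · (1−p)^5
= 792 · 3.3296e-06 · 0.40591 = 0.0010704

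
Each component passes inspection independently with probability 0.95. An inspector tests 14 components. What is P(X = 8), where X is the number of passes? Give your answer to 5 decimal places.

0.00003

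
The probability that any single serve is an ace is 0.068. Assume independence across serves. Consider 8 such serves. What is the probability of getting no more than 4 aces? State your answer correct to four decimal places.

0.9999

X ~ Binomial(8, 0.068); P(X ≤ 4) = Σ C(8,k) p^k (1−p)^(8−k) over k:
  k=0: C(8,0)·0.068^0·0.932^8 = 0.569282
  k=1: C(8,1)·0.068^1·0.932^7 = 0.332285
  k=2: C(8,2)·0.068^2·0.932^6 = 0.084854
  k=3: C(8,3)·0.068^3·0.932^5 = 0.012382
  k=4: C(8,4)·0.068^4·0.932^4 = 0.001129
Total = 0.999932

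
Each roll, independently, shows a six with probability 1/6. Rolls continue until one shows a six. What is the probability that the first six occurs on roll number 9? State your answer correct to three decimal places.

Geometric (trials to first success), p = 0.166667.
P(Y = 9) = (1−p)^8 · p = 0.23257 · 0.166667 = 0.03876

0.039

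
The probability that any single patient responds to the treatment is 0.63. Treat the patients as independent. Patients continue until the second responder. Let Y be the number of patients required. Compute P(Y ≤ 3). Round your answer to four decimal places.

0.6906

Finishing within 3 patients ⇔ at least 2 successes in the first 3. With X ~ Binomial(3, 0.63), P(Y ≤ 3) = 1 − P(X ≤ 1).
  k=0: C(3,0)·0.63^0·0.37^3 = 0.050653
  k=1: C(3,1)·0.63^1·0.37^2 = 0.258741
1 − 0.309394 = 0.690606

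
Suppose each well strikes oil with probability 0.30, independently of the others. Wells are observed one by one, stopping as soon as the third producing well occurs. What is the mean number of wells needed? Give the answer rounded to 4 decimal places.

Y = total wells until the third success; negative binomial with r=3, p=0.30.
E[Y] = r / p = 3 / 0.30 = 10.000000

10.0000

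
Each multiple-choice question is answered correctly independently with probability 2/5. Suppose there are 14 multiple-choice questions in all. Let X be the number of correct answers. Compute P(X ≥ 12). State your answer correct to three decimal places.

X ~ Binomial(14, 0.40); P(X ≥ 12) = Σ C(14,k) p^k (1−p)^(14−k) over k:
  k=12: C(14,12)·0.40^12·0.60^2 = 0.00055
  k=13: C(14,13)·0.40^13·0.60^1 = 0.00006
  k=14: C(14,14)·0.40^14·0.60^0 = 0.00000
Total = 0.00061

0.001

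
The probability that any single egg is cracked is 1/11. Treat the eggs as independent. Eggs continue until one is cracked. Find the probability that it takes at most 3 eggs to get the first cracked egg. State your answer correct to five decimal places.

Y = number of eggs to the first success; geometric, p = 0.090909.
P(Y ≤ 3) = 1 − (1−p)^3 = 1 − 0.7513148 = 0.2486852

0.24869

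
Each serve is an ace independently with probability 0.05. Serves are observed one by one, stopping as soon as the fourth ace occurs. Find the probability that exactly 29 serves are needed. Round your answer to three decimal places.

Y = trial on which the fourth success occurs; negative binomial, r=4, p=0.05.
P(Y=29) = C(28,3) · p^4 · (1−p)^25
= 3276 · 6.25e-06 · 0.27739 = 0.00568

0.006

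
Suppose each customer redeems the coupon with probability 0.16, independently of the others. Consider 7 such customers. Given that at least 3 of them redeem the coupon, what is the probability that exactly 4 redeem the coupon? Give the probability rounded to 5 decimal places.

X ~ Binomial(7, 0.16). Want P(X=4 | X≥3) = P(X=4) / P(X≥3).
P(X=4) = C(7,4)·0.16^4·0.84^3 = 0.0135952
P(X≥3) = 1 − 0.2950903 − 0.3934538 − 0.2248307 = 0.0866251
Ratio = 0.0135952 / 0.0866251 = 0.1569430

0.15694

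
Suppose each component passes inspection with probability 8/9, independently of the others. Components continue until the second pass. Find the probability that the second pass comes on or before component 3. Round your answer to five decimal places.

0.96571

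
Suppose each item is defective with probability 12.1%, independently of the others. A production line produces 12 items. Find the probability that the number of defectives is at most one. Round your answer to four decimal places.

X ~ Binomial(12, 0.121); P(X ≤ 1) = Σ C(12,k) p^k (1−p)^(12−k) over k:
  k=0: C(12,0)·0.121^0·0.879^12 = 0.212748
  k=1: C(12,1)·0.121^1·0.879^11 = 0.351434
Total = 0.564183

0.5642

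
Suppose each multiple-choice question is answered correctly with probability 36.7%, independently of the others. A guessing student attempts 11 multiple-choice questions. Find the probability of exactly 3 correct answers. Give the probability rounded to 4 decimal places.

0.2102

X ~ Binomial(n=11, p=0.367).
P(X=3) = C(11,3) · p^3 · (1−p)^8
= 165 · 0.049431 · 0.025777 = 0.210238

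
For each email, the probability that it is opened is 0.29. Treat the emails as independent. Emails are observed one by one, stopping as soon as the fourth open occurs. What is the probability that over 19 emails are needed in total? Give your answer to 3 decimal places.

0.154

Needing more than 19 emails ⇔ fewer than 4 successes in the first 19. With X ~ Binomial(19, 0.29), P(Y > 19) = P(X ≤ 3).
  k=0: C(19,0)·0.29^0·0.71^19 = 0.00149
  k=1: C(19,1)·0.29^1·0.71^18 = 0.01158
  k=2: C(19,2)·0.29^2·0.71^17 = 0.04258
  k=3: C(19,3)·0.29^3·0.71^16 = 0.09855
P(X ≤ 3) = 0.15420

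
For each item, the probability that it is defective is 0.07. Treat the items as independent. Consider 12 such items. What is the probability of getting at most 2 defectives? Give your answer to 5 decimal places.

0.95320

X ~ Binomial(12, 0.07); P(X ≤ 2) = Σ C(12,k) p^k (1−p)^(12−k) over k:
  k=0: C(12,0)·0.07^0·0.93^12 = 0.4185963
  k=1: C(12,1)·0.07^1·0.93^11 = 0.3780870
  k=2: C(12,2)·0.07^2·0.93^10 = 0.1565199
Total = 0.9532032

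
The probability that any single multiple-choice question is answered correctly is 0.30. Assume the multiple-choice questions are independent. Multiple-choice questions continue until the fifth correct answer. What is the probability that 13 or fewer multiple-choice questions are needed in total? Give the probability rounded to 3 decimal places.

Finishing within 13 multiple-choice questions ⇔ at least 5 successes in the first 13. With X ~ Binomial(13, 0.30), P(Y ≤ 13) = 1 − P(X ≤ 4).
  k=0: C(13,0)·0.30^0·0.70^13 = 0.00969
  k=1: C(13,1)·0.30^1·0.70^12 = 0.05398
  k=2: C(13,2)·0.30^2·0.70^11 = 0.13881
  k=3: C(13,3)·0.30^3·0.70^10 = 0.21813
  k=4: C(13,4)·0.30^4·0.70^9 = 0.23371
1 − 0.65431 = 0.34569

0.346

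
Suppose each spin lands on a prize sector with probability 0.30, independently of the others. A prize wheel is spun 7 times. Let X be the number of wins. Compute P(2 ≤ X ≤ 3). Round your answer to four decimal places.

X ~ Binomial(7, 0.30); P(2 ≤ X ≤ 3) = Σ C(7,k) p^k (1−p)^(7−k) over k:
  k=2: C(7,2)·0.30^2·0.70^5 = 0.317652
  k=3: C(7,3)·0.30^3·0.70^4 = 0.226894
Total = 0.544547

0.5445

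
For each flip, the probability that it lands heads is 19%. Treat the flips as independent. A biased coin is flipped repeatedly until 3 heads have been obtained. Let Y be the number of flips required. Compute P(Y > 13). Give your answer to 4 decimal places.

0.5389

Needing more than 13 flips ⇔ fewer than 3 successes in the first 13. With X ~ Binomial(13, 0.19), P(Y > 13) = P(X ≤ 2).
  k=0: C(13,0)·0.19^0·0.81^13 = 0.064611
  k=1: C(13,1)·0.19^1·0.81^12 = 0.197023
  k=2: C(13,2)·0.19^2·0.81^11 = 0.277292
P(X ≤ 2) = 0.538926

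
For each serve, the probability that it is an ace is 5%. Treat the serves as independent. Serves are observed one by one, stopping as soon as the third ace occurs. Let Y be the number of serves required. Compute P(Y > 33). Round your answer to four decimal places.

0.7728

Needing more than 33 serves ⇔ fewer than 3 successes in the first 33. With X ~ Binomial(33, 0.05), P(Y > 33) = P(X ≤ 2).
  k=0: C(33,0)·0.05^0·0.95^33 = 0.184026
  k=1: C(33,1)·0.05^1·0.95^32 = 0.319624
  k=2: C(33,2)·0.05^2·0.95^31 = 0.269157
P(X ≤ 2) = 0.772807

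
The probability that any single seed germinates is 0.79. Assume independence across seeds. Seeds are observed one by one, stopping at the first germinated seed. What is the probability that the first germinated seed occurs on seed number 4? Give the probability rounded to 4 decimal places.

0.0073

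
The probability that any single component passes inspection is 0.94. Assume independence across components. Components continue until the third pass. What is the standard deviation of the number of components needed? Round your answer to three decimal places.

Y = total components until the third success; negative binomial with r=3, p=0.94.
SD(Y) = √[r(1−p)/p²] = √(0.20371) = 0.45134

0.451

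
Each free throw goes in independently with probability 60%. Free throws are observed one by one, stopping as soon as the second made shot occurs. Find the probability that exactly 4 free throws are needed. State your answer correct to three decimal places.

0.173

Y = trial on which the second success occurs; negative binomial, r=2, p=0.60.
P(Y=4) = C(3,1) · p^2 · (1−p)^2
= 3 · 0.36 · 0.16 = 0.17280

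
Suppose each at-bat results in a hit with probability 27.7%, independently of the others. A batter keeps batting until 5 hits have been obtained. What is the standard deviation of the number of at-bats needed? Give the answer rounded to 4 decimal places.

Y = total at-bats until the fifth success; negative binomial with r=5, p=0.277.
SD(Y) = √[r(1−p)/p²] = √(47.113868) = 6.863954

6.8640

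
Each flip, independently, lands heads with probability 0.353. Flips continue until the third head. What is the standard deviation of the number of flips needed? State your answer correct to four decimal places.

Y = total flips until the third success; negative binomial with r=3, p=0.353.
SD(Y) = √[r(1−p)/p²] = √(15.576724) = 3.946736

3.9467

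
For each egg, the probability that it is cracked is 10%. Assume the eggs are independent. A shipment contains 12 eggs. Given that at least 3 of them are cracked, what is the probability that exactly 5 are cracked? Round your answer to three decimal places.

X ~ Binomial(12, 0.10). Want P(X=5 | X≥3) = P(X=5) / P(X≥3).
P(X=5) = C(12,5)·0.10^5·0.90^7 = 0.00379
P(X≥3) = 1 − 0.28243 − 0.37657 − 0.23013 = 0.11087
Ratio = 0.00379 / 0.11087 = 0.03417

0.034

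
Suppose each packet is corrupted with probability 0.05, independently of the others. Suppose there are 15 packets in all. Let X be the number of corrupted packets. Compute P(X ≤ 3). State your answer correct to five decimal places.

0.99453

X ~ Binomial(15, 0.05); P(X ≤ 3) = Σ C(15,k) p^k (1−p)^(15−k) over k:
  k=0: C(15,0)·0.05^0·0.95^15 = 0.4632912
  k=1: C(15,1)·0.05^1·0.95^14 = 0.3657562
  k=2: C(15,2)·0.05^2·0.95^13 = 0.1347523
  k=3: C(15,3)·0.05^3·0.95^12 = 0.0307330
Total = 0.9945327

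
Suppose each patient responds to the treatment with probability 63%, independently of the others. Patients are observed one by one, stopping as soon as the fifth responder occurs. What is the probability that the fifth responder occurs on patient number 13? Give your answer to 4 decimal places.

0.0173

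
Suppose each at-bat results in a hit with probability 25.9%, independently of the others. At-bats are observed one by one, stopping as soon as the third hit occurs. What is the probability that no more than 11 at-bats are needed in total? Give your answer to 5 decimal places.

0.57233

Finishing within 11 at-bats ⇔ at least 3 successes in the first 11. With X ~ Binomial(11, 0.259), P(Y ≤ 11) = 1 − P(X ≤ 2).
  k=0: C(11,0)·0.259^0·0.741^11 = 0.0369828
  k=1: C(11,1)·0.259^1·0.741^10 = 0.1421918
  k=2: C(11,2)·0.259^2·0.741^9 = 0.2484998
1 − 0.4276745 = 0.5723255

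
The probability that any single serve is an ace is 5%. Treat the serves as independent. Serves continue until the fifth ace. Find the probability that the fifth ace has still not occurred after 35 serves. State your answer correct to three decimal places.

0.971

Needing more than 35 serves ⇔ fewer than 5 successes in the first 35. With X ~ Binomial(35, 0.05), P(Y > 35) = P(X ≤ 4).
  k=0: C(35,0)·0.05^0·0.95^35 = 0.16608
  k=1: C(35,1)·0.05^1·0.95^34 = 0.30594
  k=2: C(35,2)·0.05^2·0.95^33 = 0.27374
  k=3: C(35,3)·0.05^3·0.95^32 = 0.15848
  k=4: C(35,4)·0.05^4·0.95^31 = 0.06673
P(X ≤ 4) = 0.97097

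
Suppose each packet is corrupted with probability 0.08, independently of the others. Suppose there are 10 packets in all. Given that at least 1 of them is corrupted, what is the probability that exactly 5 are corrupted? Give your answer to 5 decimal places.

X ~ Binomial(10, 0.08). Want P(X=5 | X≥1) = P(X=5) / P(X≥1).
P(X=5) = C(10,5)·0.08^5·0.92^5 = 0.0005442
P(X≥1) = 1 − 0.4343885 = 0.5656115
Ratio = 0.0005442 / 0.5656115 = 0.0009622

0.00096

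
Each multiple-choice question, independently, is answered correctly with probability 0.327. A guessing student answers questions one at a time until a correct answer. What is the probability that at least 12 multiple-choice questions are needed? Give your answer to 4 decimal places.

0.0128

Y = number of multiple-choice questions to the first success; geometric, p = 0.327.
P(Y > 11) = P(first 11 all fail) = (1−p)^11 = 0.012828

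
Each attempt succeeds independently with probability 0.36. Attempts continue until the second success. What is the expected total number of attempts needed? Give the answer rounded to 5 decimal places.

Y = total attempts until the second success; negative binomial with r=2, p=0.36.
E[Y] = r / p = 2 / 0.36 = 5.5555556

5.55556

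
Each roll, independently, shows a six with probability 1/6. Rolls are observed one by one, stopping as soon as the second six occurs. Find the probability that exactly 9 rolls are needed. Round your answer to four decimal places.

0.0620

Y = trial on which the second success occurs; negative binomial, r=2, p=0.166667.
P(Y=9) = C(8,1) · p^2 · (1−p)^7
= 8 · 0.027778 · 0.27908 = 0.062018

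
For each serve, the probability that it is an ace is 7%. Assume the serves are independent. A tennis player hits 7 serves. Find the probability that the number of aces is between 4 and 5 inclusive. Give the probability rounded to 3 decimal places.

X ~ Binomial(7, 0.07); P(4 ≤ X ≤ 5) = Σ C(7,k) p^k (1−p)^(7−k) over k:
  k=4: C(7,4)·0.07^4·0.93^3 = 0.00068
  k=5: C(7,5)·0.07^5·0.93^2 = 0.00003
Total = 0.00071

0.001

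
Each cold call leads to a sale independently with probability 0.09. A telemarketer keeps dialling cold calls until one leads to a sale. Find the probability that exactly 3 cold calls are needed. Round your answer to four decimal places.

Geometric (trials to first success), p = 0.09.
P(Y = 3) = (1−p)^2 · p = 0.8281 · 0.09 = 0.074529

0.0745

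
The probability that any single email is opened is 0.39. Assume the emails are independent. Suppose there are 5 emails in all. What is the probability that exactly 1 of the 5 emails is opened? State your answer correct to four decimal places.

0.2700

X ~ Binomial(n=5, p=0.39).
P(X=1) = C(5,1) · p^1 · (1−p)^4
= 5 · 0.39 · 0.13846 = 0.269994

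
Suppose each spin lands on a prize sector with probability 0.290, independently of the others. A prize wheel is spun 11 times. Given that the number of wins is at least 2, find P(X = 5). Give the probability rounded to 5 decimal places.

0.13904

X ~ Binomial(11, 0.29). Want P(X=5 | X≥2) = P(X=5) / P(X≥2).
P(X=5) = C(11,5)·0.29^5·0.71^6 = 0.1213898
P(X≥2) = 1 − 0.0231122 − 0.1038423 = 0.8730455
Ratio = 0.1213898 / 0.8730455 = 0.1390417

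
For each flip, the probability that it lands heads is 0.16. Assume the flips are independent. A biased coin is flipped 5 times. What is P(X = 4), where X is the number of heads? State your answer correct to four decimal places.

0.0028

X ~ Binomial(n=5, p=0.16).
P(X=4) = C(5,4) · p^4 · (1−p)^1
= 5 · 0.00065536 · 0.84 = 0.002753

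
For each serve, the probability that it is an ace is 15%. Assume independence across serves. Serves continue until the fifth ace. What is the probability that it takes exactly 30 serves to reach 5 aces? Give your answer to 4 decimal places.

Y = trial on which the fifth success occurs; negative binomial, r=5, p=0.15.
P(Y=30) = C(29,4) · p^5 · (1−p)^25
= 23751 · 7.5937e-05 · 0.017198 = 0.031018

0.0310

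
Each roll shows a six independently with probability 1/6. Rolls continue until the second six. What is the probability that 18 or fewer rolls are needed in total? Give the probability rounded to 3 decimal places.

Finishing within 18 rolls ⇔ at least 2 successes in the first 18. With X ~ Binomial(18, 0.166667), P(Y ≤ 18) = 1 − P(X ≤ 1).
  k=0: C(18,0)·0.166667^0·0.833333^18 = 0.03756
  k=1: C(18,1)·0.166667^1·0.833333^17 = 0.13522
1 − 0.17278 = 0.82722

0.827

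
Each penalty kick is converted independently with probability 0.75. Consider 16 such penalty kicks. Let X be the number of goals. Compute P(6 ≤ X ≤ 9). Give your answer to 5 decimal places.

0.07927

X ~ Binomial(16, 0.75); P(6 ≤ X ≤ 9) = Σ C(16,k) p^k (1−p)^(16−k) over k:
  k=6: C(16,6)·0.75^6·0.25^10 = 0.0013592
  k=7: C(16,7)·0.75^7·0.25^9 = 0.0058253
  k=8: C(16,8)·0.75^8·0.25^8 = 0.0196602
  k=9: C(16,9)·0.75^9·0.25^7 = 0.0524273
Total = 0.0792720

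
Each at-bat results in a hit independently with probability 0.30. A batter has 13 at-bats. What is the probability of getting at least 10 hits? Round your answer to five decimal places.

0.00065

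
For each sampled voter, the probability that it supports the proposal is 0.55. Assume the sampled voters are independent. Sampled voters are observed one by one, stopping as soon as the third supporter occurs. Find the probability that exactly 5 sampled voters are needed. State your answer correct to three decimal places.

0.202

Y = trial on which the third success occurs; negative binomial, r=3, p=0.55.
P(Y=5) = C(4,2) · p^3 · (1−p)^2
= 6 · 0.16637 · 0.2025 = 0.20215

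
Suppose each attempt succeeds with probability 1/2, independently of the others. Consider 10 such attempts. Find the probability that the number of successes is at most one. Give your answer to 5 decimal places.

0.01074

X ~ Binomial(10, 0.50); P(X ≤ 1) = Σ C(10,k) p^k (1−p)^(10−k) over k:
  k=0: C(10,0)·0.50^0·0.50^10 = 0.0009766
  k=1: C(10,1)·0.50^1·0.50^9 = 0.0097656
Total = 0.0107422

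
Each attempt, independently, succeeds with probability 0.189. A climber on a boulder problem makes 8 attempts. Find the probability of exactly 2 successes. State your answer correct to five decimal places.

0.28458

X ~ Binomial(n=8, p=0.189).
P(X=2) = C(8,2) · p^2 · (1−p)^6
= 28 · 0.035721 · 0.28453 = 0.2845816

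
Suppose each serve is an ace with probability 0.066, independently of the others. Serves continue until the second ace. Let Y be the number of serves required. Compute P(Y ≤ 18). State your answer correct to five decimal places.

Finishing within 18 serves ⇔ at least 2 successes in the first 18. With X ~ Binomial(18, 0.066), P(Y ≤ 18) = 1 − P(X ≤ 1).
  k=0: C(18,0)·0.066^0·0.934^18 = 0.2925794
  k=1: C(18,1)·0.066^1·0.934^17 = 0.3721460
1 − 0.6647254 = 0.3352746

0.33527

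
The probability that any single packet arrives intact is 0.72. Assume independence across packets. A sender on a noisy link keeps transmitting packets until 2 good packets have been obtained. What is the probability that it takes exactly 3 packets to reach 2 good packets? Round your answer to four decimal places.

0.2903

Y = trial on which the second success occurs; negative binomial, r=2, p=0.72.
P(Y=3) = C(2,1) · p^2 · (1−p)^1
= 2 · 0.5184 · 0.28 = 0.290304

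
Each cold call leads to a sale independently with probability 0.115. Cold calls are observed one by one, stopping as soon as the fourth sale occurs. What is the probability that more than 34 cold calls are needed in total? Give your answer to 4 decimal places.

0.4401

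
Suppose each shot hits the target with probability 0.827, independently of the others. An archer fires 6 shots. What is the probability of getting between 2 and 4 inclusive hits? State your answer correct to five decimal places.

X ~ Binomial(6, 0.827); P(2 ≤ X ≤ 4) = Σ C(6,k) p^k (1−p)^(6−k) over k:
  k=2: C(6,2)·0.827^2·0.173^4 = 0.0091894
  k=3: C(6,3)·0.827^3·0.173^3 = 0.0585713
  k=4: C(6,4)·0.827^4·0.173^2 = 0.2099933
Total = 0.2777540

0.27775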